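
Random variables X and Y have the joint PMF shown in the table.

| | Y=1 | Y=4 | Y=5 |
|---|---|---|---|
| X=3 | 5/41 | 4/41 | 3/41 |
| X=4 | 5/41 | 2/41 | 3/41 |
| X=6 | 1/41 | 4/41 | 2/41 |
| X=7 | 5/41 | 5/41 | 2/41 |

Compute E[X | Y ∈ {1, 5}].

123/26

P(Y ∈ {1, 5}) = 26/41.
Σ X·P over the event = 3·(5/41) + 3·(3/41) + 4·(5/41) + 4·(3/41) + 6·(1/41) + 6·(2/41) + 7·(5/41) + 7·(2/41) = 3.
E[X | Y ∈ {1, 5}] = (3) / (26/41) = 123/26.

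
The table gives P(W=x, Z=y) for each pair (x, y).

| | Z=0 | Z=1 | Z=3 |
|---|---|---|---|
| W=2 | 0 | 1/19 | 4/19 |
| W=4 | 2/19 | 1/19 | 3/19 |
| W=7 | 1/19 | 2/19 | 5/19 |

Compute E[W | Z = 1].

P(Z = 1) = 4/19.
Σ W·P over the event = 2·(1/19) + 4·(1/19) + 7·(2/19) = 20/19.
E[W | Z = 1] = (20/19) / (4/19) = 5.

5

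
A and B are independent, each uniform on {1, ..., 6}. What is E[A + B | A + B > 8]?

10

Outcomes with A + B > 8: (3,6), (4,5), (4,6), (5,4), (5,5), (5,6), (6,3), (6,4), (6,5), (6,6), each with probability 1/36.
E[A + B | A + B > 8] = (9 + 9 + 10 + 9 + 10 + 11 + 9 + 10 + 11 + 12) / 10 = 10.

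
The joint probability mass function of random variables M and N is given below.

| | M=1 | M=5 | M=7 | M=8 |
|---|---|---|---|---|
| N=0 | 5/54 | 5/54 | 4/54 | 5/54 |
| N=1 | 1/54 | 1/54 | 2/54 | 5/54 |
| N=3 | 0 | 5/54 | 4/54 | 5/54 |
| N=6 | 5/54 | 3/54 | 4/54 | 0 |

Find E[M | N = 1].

P(N = 1) = 1/6.
Σ M·P over the event = 1·(1/54) + 5·(1/54) + 7·(2/54) + 8·(5/54) = 10/9.
E[M | N = 1] = (10/9) / (1/6) = 20/3.

20/3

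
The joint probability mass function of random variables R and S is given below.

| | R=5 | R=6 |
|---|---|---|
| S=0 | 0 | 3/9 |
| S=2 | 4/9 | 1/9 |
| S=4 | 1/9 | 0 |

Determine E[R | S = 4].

P(S = 4) = 1/9.
Σ R·P over the event = 5·(1/9) = 5/9.
E[R | S = 4] = (5/9) / (1/9) = 5.

5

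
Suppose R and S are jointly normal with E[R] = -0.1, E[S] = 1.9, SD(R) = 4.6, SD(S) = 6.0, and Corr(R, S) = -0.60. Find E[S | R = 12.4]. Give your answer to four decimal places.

-7.8826

For a bivariate normal, E[S | R=x] = μ_S + ρ·(σ_S/σ_R)·(x − μ_R).
E[S | R=12.4] = 1.9 + (-0.60)·(6.0/4.6)·(12.4 − (-0.1)) = 1.9 + (-0.78261)·(12.5) = -7.8826.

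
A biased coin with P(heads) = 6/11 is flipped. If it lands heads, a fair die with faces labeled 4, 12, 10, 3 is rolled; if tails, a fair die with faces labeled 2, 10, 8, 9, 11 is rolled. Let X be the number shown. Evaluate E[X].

167/22

E[X | heads] = (4+12+10+3)/4 = 29/4.
E[X | tails] = (2+10+8+9+11)/5 = 8.
By the law of total expectation,
E[X] = (6/11)·(29/4) + (5/11)·(8) = 167/22.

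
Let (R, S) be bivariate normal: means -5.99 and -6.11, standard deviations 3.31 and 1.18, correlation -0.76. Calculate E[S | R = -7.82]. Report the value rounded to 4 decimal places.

E[S | R=x] = μ_S + ρ(σ_S/σ_R)(x − μ_R) for jointly normal variables.
E[S | R=-7.82] = -6.11 + (-0.76)·(1.18/3.31)·(-7.82 − (-5.99)) = -6.11 + (-0.27094)·(-1.83) = -5.6142.

-5.6142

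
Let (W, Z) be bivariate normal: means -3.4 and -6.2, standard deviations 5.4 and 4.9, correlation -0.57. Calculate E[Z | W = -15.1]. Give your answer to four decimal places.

E[Z | W=x] = μ_Z + ρ(σ_Z/σ_W)(x − μ_W) for jointly normal variables.
E[Z | W=-15.1] = -6.2 + (-0.57)·(4.9/5.4)·(-15.1 − (-3.4)) = -6.2 + (-0.51722)·(-11.7) = -0.1485.

-0.1485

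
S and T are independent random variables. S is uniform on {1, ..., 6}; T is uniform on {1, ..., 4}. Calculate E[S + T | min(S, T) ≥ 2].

7

P(min(S, T) ≥ 2) = 5/8.
Summing (S+T)·P(x,y) over outcomes with min(S, T) ≥ 2 gives 35/8.
E[S + T | min(S, T) ≥ 2] = (35/8) / (5/8) = 7.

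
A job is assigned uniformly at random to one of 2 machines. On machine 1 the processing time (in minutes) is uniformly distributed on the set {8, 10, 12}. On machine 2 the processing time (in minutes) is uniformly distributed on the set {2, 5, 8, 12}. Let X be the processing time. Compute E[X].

E[X | machine 1] = (8+10+12)/3 = 10.
E[X | machine 2] = (2+5+8+12)/4 = 27/4.
E[X] = (1/2)·(10) + (1/2)·(27/4) = 67/8.

67/8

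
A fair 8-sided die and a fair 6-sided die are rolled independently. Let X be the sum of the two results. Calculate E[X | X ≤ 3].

8/3

P(X ≤ 3) = 1/16.
Σ over the event: 2·1/48 + 3·1/24 = 1/6.
E[X | X ≤ 3] = (1/6) / (1/16) = 8/3.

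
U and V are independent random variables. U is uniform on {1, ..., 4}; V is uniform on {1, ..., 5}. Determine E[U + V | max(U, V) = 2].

Outcomes with max(U, V) = 2: (1,2), (2,1), (2,2), each with probability 1/20.
E[U + V | max(U, V) = 2] = (3 + 3 + 4) / 3 = 10/3.

10/3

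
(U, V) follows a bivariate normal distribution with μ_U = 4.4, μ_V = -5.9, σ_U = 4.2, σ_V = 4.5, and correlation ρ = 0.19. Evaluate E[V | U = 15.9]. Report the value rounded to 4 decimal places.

The regression of V on U has slope ρ·σ_V/σ_U and passes through (μ_U, μ_V).
E[V | U=15.9] = -5.9 + (0.19)·(4.5/4.2)·(15.9 − (4.4)) = -5.9 + (0.20357)·(11.5) = -3.5589.

-3.5589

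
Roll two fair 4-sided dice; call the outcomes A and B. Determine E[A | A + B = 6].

3

P(A + B = 6) = 3/16.
Summing A·P(x,y) over outcomes with A + B = 6 gives 9/16.
E[A | A + B = 6] = (9/16) / (3/16) = 3.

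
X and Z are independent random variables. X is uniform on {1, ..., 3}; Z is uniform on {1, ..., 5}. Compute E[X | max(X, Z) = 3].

P(max(X, Z) = 3) = 1/3.
Summing X·P(x,y) over outcomes with max(X, Z) = 3 gives 4/5.
E[X | max(X, Z) = 3] = (4/5) / (1/3) = 12/5.

12/5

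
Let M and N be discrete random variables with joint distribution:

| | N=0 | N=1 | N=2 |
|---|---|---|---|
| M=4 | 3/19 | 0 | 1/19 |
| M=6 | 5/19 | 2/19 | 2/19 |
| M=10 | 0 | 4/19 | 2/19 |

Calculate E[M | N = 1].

26/3

P(N = 1) = 6/19.
Σ M·P over the event = 6·(2/19) + 10·(4/19) = 52/19.
E[M | N = 1] = (52/19) / (6/19) = 26/3.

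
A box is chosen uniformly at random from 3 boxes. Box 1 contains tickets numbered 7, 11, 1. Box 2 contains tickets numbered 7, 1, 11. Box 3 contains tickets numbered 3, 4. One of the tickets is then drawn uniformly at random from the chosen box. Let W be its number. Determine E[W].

E[W | box 1] = (7+11+1)/3 = 19/3.
E[W | box 2] = (7+1+11)/3 = 19/3.
E[W | box 3] = (3+4)/2 = 7/2.
E[W] = (1/3)·(19/3) + (1/3)·(19/3) + (1/3)·(7/2) = 97/18.

97/18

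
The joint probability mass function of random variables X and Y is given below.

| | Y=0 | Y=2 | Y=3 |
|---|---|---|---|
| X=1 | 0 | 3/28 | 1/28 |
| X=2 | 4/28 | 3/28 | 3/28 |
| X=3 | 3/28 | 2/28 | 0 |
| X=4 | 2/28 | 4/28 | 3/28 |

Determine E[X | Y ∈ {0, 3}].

P(Y ∈ {0, 3}) = 4/7.
Σ X·P over the event = 1·(1/28) + 2·(4/28) + 2·(3/28) + 3·(3/28) + 4·(2/28) + 4·(3/28) = 11/7.
E[X | Y ∈ {0, 3}] = (11/7) / (4/7) = 11/4.

11/4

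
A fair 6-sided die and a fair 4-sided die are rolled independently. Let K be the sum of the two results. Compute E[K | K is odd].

P(K is odd) = 1/2.
Σ over the event: 3·1/12 + 5·1/6 + 7·1/6 + 9·1/12 = 3.
E[K | K is odd] = (3) / (1/2) = 6.

6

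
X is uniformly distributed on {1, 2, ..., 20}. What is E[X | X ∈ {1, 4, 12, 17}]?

P(X ∈ {1, 4, 12, 17}) = 1/5.
Σ over the event: 1·1/20 + 4·1/20 + 12·1/20 + 17·1/20 = 17/10.
E[X | X ∈ {1, 4, 12, 17}] = (17/10) / (1/5) = 17/2.

17/2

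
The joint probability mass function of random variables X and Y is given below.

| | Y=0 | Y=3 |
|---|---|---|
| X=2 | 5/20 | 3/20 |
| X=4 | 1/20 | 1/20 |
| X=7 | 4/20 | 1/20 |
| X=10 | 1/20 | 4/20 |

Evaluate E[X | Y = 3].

P(Y = 3) = 9/20.
Σ X·P over the event = 2·(3/20) + 4·(1/20) + 7·(1/20) + 10·(4/20) = 57/20.
E[X | Y = 3] = (57/20) / (9/20) = 19/3.

19/3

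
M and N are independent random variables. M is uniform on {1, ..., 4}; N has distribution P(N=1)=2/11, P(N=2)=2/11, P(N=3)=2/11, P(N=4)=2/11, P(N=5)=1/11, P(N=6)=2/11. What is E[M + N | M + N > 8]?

P(M + N > 8) = 5/44.
Summing (M+N)·P(x,y) over outcomes with M + N > 8 gives 47/44.
E[M + N | M + N > 8] = (47/44) / (5/44) = 47/5.

47/5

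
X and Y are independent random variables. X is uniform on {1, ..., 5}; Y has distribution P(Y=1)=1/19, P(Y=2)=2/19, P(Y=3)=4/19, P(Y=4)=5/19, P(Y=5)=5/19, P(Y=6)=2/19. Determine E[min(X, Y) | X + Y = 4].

P(X + Y = 4) = 7/95.
Summing min(X,Y)·P(x,y) over outcomes with X + Y = 4 gives 9/95.
E[min(X, Y) | X + Y = 4] = (9/95) / (7/95) = 9/7.

9/7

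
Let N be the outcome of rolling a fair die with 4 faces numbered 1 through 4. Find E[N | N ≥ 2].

Given N ≥ 2, N is equally likely to be any of {2, 3, 4}.
E[N | N ≥ 2] = (2 + 3 + 4) / 3 = 3.

3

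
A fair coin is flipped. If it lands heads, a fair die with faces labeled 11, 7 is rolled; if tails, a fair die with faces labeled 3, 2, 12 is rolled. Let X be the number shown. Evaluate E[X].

22/3

E[X | heads] = (11+7)/2 = 9.
E[X | tails] = (3+2+12)/3 = 17/3.
By the law of total expectation,
E[X] = (1/2)·(9) + (1/2)·(17/3) = 22/3.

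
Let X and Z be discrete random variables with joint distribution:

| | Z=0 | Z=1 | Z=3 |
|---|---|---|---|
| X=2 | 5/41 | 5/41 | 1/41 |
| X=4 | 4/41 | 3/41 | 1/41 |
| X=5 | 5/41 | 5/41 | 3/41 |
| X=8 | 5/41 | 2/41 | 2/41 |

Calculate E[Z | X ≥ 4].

14/15

P(X ≥ 4) = 30/41.
Summing Z·P(X=x,Z=y) over the conditioning event gives 28/41.
E[Z | X ≥ 4] = (28/41) / (30/41) = 14/15.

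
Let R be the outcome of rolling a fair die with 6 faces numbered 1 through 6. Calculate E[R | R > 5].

Given R > 5, R is equally likely to be any of {6}.
E[R | R > 5] = (6) / 1 = 6.

6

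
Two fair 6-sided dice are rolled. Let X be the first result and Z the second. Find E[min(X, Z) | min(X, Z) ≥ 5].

21/4

P(min(X, Z) ≥ 5) = 1/9.
Summing min(X,Z)·P(x,y) over outcomes with min(X, Z) ≥ 5 gives 7/12.
E[min(X, Z) | min(X, Z) ≥ 5] = (7/12) / (1/9) = 21/4.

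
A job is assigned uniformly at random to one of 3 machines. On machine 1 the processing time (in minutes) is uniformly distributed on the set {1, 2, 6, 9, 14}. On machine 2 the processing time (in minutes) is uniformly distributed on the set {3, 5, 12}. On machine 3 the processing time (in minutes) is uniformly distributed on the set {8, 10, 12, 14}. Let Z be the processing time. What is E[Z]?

E[Z | machine 1] = (1+2+6+9+14)/5 = 32/5.
E[Z | machine 2] = (3+5+12)/3 = 20/3.
E[Z | machine 3] = (8+10+12+14)/4 = 11.
By the law of total expectation,
E[Z] = (1/3)·(32/5) + (1/3)·(20/3) + (1/3)·(11) = 361/45.

361/45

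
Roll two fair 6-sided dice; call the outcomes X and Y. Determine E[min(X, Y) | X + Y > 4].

14/5

P(X + Y > 4) = 5/6.
Summing min(X,Y)·P(x,y) over outcomes with X + Y > 4 gives 7/3.
E[min(X, Y) | X + Y > 4] = (7/3) / (5/6) = 14/5.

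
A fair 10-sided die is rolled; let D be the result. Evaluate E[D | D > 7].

9

Given D > 7, D is equally likely to be any of {8, 9, 10}.
E[D | D > 7] = (8 + 9 + 10) / 3 = 9.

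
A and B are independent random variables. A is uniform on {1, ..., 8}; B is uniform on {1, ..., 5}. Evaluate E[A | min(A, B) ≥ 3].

11/2

P(min(A, B) ≥ 3) = 9/20.
Summing A·P(x,y) over outcomes with min(A, B) ≥ 3 gives 99/40.
E[A | min(A, B) ≥ 3] = (99/40) / (9/20) = 11/2.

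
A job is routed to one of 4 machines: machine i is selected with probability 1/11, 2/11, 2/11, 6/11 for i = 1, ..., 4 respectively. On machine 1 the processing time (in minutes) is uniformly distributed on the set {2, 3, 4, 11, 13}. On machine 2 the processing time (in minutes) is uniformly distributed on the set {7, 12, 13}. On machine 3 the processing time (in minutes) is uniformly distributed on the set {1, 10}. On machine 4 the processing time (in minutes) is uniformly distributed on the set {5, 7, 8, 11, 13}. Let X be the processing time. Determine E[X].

E[X | machine 1] = (2+3+4+11+13)/5 = 33/5.
E[X | machine 2] = (7+12+13)/3 = 32/3.
E[X | machine 3] = (1+10)/2 = 11/2.
E[X | machine 4] = (5+7+8+11+13)/5 = 44/5.
E[X] = (1/11)·(33/5) + (2/11)·(32/3) + (2/11)·(11/2) + (6/11)·(44/5) = 1376/165.

1376/165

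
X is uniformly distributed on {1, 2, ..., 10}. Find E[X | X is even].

Given X is even, X is equally likely to be any of {2, 4, 6, 8, 10}.
E[X | X is even] = (2 + 4 + 6 + 8 + 10) / 5 = 6.

6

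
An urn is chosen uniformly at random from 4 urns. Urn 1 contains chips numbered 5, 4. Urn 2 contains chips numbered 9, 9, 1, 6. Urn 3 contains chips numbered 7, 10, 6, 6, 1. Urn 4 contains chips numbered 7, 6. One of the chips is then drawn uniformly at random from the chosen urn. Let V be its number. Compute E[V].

93/16

E[V | urn 1] = (5+4)/2 = 9/2.
E[V | urn 2] = (9+9+1+6)/4 = 25/4.
E[V | urn 3] = (7+10+6+6+1)/5 = 6.
E[V | urn 4] = (7+6)/2 = 13/2.
E[V] = (1/4)·(9/2) + (1/4)·(25/4) + (1/4)·(6) + (1/4)·(13/2) = 93/16.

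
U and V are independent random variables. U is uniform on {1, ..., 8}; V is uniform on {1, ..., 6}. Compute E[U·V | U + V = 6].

Outcomes with U + V = 6: (1,5), (2,4), (3,3), (4,2), (5,1), each with probability 1/48.
E[U·V | U + V = 6] = (5 + 8 + 9 + 8 + 5) / 5 = 7.

7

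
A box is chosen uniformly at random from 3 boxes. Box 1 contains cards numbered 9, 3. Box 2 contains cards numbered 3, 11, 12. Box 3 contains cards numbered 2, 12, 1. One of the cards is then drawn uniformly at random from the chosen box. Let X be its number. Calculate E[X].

E[X | box 1] = (9+3)/2 = 6.
E[X | box 2] = (3+11+12)/3 = 26/3.
E[X | box 3] = (2+12+1)/3 = 5.
By the law of total expectation,
E[X] = (1/3)·(6) + (1/3)·(26/3) + (1/3)·(5) = 59/9.

59/9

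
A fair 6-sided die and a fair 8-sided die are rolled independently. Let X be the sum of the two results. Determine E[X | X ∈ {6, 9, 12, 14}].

P(X ∈ {6, 9, 12, 14}) = 5/16.
Σ over the event: 6·5/48 + 9·1/8 + 12·1/16 + 14·1/48 = 67/24.
E[X | X ∈ {6, 9, 12, 14}] = (67/24) / (5/16) = 134/15.

134/15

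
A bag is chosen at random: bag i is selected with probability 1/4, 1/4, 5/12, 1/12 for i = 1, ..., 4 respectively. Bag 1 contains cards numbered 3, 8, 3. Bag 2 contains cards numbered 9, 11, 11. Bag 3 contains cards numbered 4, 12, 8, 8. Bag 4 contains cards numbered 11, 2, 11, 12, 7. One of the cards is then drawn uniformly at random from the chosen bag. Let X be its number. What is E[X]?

E[X | bag 1] = (3+8+3)/3 = 14/3.
E[X | bag 2] = (9+11+11)/3 = 31/3.
E[X | bag 3] = (4+12+8+8)/4 = 8.
E[X | bag 4] = (11+2+11+12+7)/5 = 43/5.
E[X] = (1/4)·(14/3) + (1/4)·(31/3) + (5/12)·(8) + (1/12)·(43/5) = 39/5.

39/5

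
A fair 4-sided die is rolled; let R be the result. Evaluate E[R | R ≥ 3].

Given R ≥ 3, R is equally likely to be any of {3, 4}.
E[R | R ≥ 3] = (3 + 4) / 2 = 7/2.

7/2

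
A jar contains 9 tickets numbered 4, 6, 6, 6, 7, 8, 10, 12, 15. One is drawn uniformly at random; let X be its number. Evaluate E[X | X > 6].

52/5

P(X > 6) = 5/9.
Σ over the event: 7·1/9 + 8·1/9 + 10·1/9 + 12·1/9 + 15·1/9 = 52/9.
E[X | X > 6] = (52/9) / (5/9) = 52/5.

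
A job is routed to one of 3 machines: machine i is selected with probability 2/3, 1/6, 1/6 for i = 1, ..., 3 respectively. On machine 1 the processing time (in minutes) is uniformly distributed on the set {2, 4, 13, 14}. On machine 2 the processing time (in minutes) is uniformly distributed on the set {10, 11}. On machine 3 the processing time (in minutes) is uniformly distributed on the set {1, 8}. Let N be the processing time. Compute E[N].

E[N | machine 1] = (2+4+13+14)/4 = 33/4.
E[N | machine 2] = (10+11)/2 = 21/2.
E[N | machine 3] = (1+8)/2 = 9/2.
E[N] = (2/3)·(33/4) + (1/6)·(21/2) + (1/6)·(9/2) = 8.

8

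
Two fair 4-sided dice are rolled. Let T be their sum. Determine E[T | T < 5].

P(T < 5) = 3/8.
Σ over the event: 2·1/16 + 3·1/8 + 4·3/16 = 5/4.
E[T | T < 5] = (5/4) / (3/8) = 10/3.

10/3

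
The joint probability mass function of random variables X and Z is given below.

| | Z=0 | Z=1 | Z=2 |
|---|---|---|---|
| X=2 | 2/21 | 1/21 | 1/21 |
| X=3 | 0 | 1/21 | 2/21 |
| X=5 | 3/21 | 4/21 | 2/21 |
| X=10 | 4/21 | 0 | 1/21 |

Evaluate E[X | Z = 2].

P(Z = 2) = 2/7.
Σ X·P over the event = 2·(1/21) + 3·(2/21) + 5·(2/21) + 10·(1/21) = 4/3.
E[X | Z = 2] = (4/3) / (2/7) = 14/3.

14/3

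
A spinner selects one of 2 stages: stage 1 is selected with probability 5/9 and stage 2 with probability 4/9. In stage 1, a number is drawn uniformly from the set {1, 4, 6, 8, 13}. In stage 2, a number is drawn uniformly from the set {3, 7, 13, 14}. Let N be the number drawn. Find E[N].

E[N | stage 1] = (1+4+6+8+13)/5 = 32/5.
E[N | stage 2] = (3+7+13+14)/4 = 37/4.
E[N] = (5/9)·(32/5) + (4/9)·(37/4) = 23/3.

23/3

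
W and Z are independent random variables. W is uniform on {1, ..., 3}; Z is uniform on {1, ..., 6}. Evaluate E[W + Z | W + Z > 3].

91/15

P(W + Z > 3) = 5/6.
Summing (W+Z)·P(x,y) over outcomes with W + Z > 3 gives 91/18.
E[W + Z | W + Z > 3] = (91/18) / (5/6) = 91/15.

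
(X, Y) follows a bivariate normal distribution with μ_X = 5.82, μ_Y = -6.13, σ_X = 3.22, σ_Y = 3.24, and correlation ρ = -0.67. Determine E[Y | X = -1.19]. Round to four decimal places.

E[Y | X=x] = μ_Y + ρ(σ_Y/σ_X)(x − μ_X) for jointly normal variables.
E[Y | X=-1.19] = -6.13 + (-0.67)·(3.24/3.22)·(-1.19 − (5.82)) = -6.13 + (-0.67416)·(-7.01) = -1.4041.

-1.4041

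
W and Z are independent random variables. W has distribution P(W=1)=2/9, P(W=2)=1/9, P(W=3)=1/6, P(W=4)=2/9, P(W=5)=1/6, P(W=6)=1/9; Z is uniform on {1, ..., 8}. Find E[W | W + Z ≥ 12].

41/8

P(W + Z ≥ 12) = 1/9.
Summing W·P(x,y) over outcomes with W + Z ≥ 12 gives 41/72.
E[W | W + Z ≥ 12] = (41/72) / (1/9) = 41/8.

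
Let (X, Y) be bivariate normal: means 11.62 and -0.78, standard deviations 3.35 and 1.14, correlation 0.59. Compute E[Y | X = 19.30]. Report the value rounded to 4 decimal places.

For a bivariate normal, E[Y | X=x] = μ_Y + ρ·(σ_Y/σ_X)·(x − μ_X).
E[Y | X=19.30] = -0.78 + (0.59)·(1.14/3.35)·(19.30 − (11.62)) = -0.78 + (0.20078)·(7.68) = 0.7620.

0.7620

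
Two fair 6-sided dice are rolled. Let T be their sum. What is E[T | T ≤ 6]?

14/3

P(T ≤ 6) = 5/12.
Σ over the event: 2·1/36 + 3·1/18 + 4·1/12 + 5·1/9 + 6·5/36 = 35/18.
E[T | T ≤ 6] = (35/18) / (5/12) = 14/3.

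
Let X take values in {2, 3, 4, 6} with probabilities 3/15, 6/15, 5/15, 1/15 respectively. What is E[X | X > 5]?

6

P(X > 5) = 1/15.
Σ over the event: 6·1/15 = 2/5.
E[X | X > 5] = (2/5) / (1/15) = 6.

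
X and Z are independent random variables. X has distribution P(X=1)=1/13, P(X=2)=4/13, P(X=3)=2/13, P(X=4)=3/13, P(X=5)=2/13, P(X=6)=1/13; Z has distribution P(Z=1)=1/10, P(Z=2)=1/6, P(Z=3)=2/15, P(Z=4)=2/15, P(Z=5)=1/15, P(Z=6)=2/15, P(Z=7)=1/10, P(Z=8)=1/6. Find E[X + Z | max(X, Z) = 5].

P(max(X, Z) = 5) = 28/195.
Summing (X+Z)·P(x,y) over outcomes with max(X, Z) = 5 gives 218/195.
E[X + Z | max(X, Z) = 5] = (218/195) / (28/195) = 109/14.

109/14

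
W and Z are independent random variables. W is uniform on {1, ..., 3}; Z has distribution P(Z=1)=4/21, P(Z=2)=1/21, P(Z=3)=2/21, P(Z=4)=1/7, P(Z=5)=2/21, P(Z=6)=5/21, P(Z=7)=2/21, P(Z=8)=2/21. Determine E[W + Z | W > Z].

P(W > Z) = 1/7.
Summing (W+Z)·P(x,y) over outcomes with W > Z gives 11/21.
E[W + Z | W > Z] = (11/21) / (1/7) = 11/3.

11/3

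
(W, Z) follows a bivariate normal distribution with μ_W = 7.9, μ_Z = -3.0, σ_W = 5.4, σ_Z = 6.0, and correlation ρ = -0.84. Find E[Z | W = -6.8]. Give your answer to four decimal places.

For a bivariate normal, E[Z | W=x] = μ_Z + ρ·(σ_Z/σ_W)·(x − μ_W).
E[Z | W=-6.8] = -3.0 + (-0.84)·(6.0/5.4)·(-6.8 − (7.9)) = -3.0 + (-0.93333)·(-14.7) = 10.7200.

10.7200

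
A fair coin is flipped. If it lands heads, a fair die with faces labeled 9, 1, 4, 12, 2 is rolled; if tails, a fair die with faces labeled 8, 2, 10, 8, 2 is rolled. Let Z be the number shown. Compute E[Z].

29/5

E[Z | heads] = (9+1+4+12+2)/5 = 28/5.
E[Z | tails] = (8+2+10+8+2)/5 = 6.
By the law of total expectation,
E[Z] = (1/2)·(28/5) + (1/2)·(6) = 29/5.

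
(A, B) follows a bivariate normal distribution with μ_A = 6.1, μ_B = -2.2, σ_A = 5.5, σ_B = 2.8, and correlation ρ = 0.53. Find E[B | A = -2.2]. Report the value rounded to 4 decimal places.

-4.4395

The regression of B on A has slope ρ·σ_B/σ_A and passes through (μ_A, μ_B).
E[B | A=-2.2] = -2.2 + (0.53)·(2.8/5.5)·(-2.2 − (6.1)) = -2.2 + (0.26982)·(-8.3) = -4.4395.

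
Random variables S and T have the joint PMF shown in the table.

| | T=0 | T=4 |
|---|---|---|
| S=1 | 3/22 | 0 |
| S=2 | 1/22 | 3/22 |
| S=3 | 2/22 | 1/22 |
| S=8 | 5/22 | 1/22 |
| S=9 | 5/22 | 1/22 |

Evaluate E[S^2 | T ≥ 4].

P(T ≥ 4) = 3/11.
Summing S^2·P(S=x,T=y) over the conditioning event gives 83/11.
E[S^2 | T ≥ 4] = (83/11) / (3/11) = 83/3.

83/3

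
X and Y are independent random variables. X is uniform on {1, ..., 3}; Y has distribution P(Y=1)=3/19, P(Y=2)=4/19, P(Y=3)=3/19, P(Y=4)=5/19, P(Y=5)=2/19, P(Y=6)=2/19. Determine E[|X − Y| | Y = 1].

1

P(Y = 1) = 3/19.
Summing |X−Y|·P(x,y) over outcomes with Y = 1 gives 3/19.
E[|X − Y| | Y = 1] = (3/19) / (3/19) = 1.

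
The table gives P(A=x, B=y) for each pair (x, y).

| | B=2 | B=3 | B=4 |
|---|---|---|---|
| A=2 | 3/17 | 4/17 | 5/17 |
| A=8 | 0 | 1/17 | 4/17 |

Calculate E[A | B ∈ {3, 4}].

P(B ∈ {3, 4}) = 14/17.
Σ A·P over the event = 2·(4/17) + 2·(5/17) + 8·(1/17) + 8·(4/17) = 58/17.
E[A | B ∈ {3, 4}] = (58/17) / (14/17) = 29/7.

29/7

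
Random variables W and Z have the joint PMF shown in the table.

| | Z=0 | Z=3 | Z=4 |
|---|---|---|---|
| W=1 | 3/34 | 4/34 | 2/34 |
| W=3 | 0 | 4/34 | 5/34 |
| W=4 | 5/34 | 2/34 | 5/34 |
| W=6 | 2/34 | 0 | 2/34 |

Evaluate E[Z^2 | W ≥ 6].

P(W ≥ 6) = 2/17.
Summing Z^2·P(W=x,Z=y) over the conditioning event gives 16/17.
E[Z^2 | W ≥ 6] = (16/17) / (2/17) = 8.

8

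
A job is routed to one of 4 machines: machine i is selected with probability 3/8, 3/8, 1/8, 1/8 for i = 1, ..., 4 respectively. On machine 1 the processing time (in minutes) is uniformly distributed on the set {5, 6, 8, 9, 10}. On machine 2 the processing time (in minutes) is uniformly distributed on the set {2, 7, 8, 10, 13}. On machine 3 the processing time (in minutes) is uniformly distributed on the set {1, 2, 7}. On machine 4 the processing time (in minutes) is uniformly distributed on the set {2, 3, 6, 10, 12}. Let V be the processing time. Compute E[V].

E[V | machine 1] = (5+6+8+9+10)/5 = 38/5.
E[V | machine 2] = (2+7+8+10+13)/5 = 8.
E[V | machine 3] = (1+2+7)/3 = 10/3.
E[V | machine 4] = (2+3+6+10+12)/5 = 33/5.
E[V] = (3/8)·(38/5) + (3/8)·(8) + (1/8)·(10/3) + (1/8)·(33/5) = 851/120.

851/120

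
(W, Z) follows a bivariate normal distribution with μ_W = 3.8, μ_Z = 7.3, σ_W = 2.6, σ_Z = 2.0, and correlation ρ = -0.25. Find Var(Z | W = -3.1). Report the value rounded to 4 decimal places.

Var(Z | W=x) = (1 − ρ²)·σ_Z².
Var(Z | W=-3.1) = (2.0)²·(1 − (-0.25)²) = 4·0.9375 = 3.7500.

3.7500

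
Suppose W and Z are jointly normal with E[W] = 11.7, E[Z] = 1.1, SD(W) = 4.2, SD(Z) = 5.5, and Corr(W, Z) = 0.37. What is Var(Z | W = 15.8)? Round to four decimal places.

26.1088

Var(Z | W=x) = (1 − ρ²)·σ_Z².
Var(Z | W=15.8) = (5.5)²·(1 − (0.37)²) = 30.25·0.8631 = 26.1088.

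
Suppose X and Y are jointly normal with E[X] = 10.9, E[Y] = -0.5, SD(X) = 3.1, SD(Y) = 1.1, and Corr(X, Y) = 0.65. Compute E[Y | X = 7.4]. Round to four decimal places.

-1.3073

For a bivariate normal, E[Y | X=x] = μ_Y + ρ·(σ_Y/σ_X)·(x − μ_X).
E[Y | X=7.4] = -0.5 + (0.65)·(1.1/3.1)·(7.4 − (10.9)) = -0.5 + (0.23065)·(-3.5) = -1.3073.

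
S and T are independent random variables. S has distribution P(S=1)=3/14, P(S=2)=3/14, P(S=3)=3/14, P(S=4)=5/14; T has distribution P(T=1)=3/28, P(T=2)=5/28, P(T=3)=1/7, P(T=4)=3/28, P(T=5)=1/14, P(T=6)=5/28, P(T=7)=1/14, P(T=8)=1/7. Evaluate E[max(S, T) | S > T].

110/31

P(S > T) = 93/392.
Summing max(S,T)·P(x,y) over outcomes with S > T gives 165/196.
E[max(S, T) | S > T] = (165/196) / (93/392) = 110/31.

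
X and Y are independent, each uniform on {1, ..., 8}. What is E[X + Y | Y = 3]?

Outcomes with Y = 3: (1,3), (2,3), (3,3), (4,3), (5,3), (6,3), (7,3), (8,3), each with probability 1/64.
E[X + Y | Y = 3] = (4 + 5 + 6 + 7 + 8 + 9 + 10 + 11) / 8 = 15/2.

15/2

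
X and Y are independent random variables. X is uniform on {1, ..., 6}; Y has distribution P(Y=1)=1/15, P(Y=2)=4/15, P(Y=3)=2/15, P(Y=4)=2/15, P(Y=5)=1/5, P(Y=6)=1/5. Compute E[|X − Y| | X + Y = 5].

P(X + Y = 5) = 1/10.
Summing |X−Y|·P(x,y) over outcomes with X + Y = 5 gives 1/6.
E[|X − Y| | X + Y = 5] = (1/6) / (1/10) = 5/3.

5/3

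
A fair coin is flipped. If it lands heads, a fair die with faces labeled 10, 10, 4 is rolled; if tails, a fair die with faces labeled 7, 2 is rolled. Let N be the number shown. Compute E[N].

25/4

E[N | heads] = (10+10+4)/3 = 8.
E[N | tails] = (7+2)/2 = 9/2.
By the law of total expectation,
E[N] = (1/2)·(8) + (1/2)·(9/2) = 25/4.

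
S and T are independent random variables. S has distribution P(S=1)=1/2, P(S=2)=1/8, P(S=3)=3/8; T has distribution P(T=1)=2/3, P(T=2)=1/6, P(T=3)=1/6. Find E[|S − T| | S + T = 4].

P(S + T = 4) = 17/48.
Summing |S−T|·P(x,y) over outcomes with S + T = 4 gives 2/3.
E[|S − T| | S + T = 4] = (2/3) / (17/48) = 32/17.

32/17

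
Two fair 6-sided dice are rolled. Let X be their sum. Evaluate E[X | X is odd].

P(X is odd) = 1/2.
Σ over the event: 3·1/18 + 5·1/9 + 7·1/6 + 9·1/9 + 11·1/18 = 7/2.
E[X | X is odd] = (7/2) / (1/2) = 7.

7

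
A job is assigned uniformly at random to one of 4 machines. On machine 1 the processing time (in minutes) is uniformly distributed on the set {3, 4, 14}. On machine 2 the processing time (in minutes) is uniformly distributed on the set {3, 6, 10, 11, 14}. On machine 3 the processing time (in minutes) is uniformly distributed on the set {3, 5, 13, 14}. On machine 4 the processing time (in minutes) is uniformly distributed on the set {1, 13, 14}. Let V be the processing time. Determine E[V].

2033/240

E[V | machine 1] = (3+4+14)/3 = 7.
E[V | machine 2] = (3+6+10+11+14)/5 = 44/5.
E[V | machine 3] = (3+5+13+14)/4 = 35/4.
E[V | machine 4] = (1+13+14)/3 = 28/3.
E[V] = (1/4)·(7) + (1/4)·(44/5) + (1/4)·(35/4) + (1/4)·(28/3) = 2033/240.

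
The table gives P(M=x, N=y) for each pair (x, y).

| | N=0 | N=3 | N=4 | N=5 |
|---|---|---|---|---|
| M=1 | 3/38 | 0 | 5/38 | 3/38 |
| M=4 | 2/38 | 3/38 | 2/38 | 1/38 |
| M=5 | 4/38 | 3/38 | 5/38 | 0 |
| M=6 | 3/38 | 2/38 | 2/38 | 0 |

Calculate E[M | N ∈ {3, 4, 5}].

P(N ∈ {3, 4, 5}) = 13/19.
Summing M·P(M=x,N=y) over the conditioning event gives 48/19.
E[M | N ∈ {3, 4, 5}] = (48/19) / (13/19) = 48/13.

48/13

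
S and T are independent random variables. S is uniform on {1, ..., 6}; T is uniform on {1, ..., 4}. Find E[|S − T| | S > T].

17/7

P(S > T) = 7/12.
Summing |S−T|·P(x,y) over outcomes with S > T gives 17/12.
E[|S − T| | S > T] = (17/12) / (7/12) = 17/7.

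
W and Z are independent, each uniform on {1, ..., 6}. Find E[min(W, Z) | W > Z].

P(W > Z) = 5/12.
Summing min(W,Z)·P(x,y) over outcomes with W > Z gives 35/36.
E[min(W, Z) | W > Z] = (35/36) / (5/12) = 7/3.

7/3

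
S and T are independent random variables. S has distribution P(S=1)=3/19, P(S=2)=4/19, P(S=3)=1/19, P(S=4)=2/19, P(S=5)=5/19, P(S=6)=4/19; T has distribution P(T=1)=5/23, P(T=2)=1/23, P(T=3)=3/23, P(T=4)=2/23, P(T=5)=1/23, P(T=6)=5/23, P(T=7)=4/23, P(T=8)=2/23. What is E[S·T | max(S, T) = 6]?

2826/143

P(max(S, T) = 6) = 143/437.
Summing ST·P(x,y) over outcomes with max(S, T) = 6 gives 2826/437.
E[S·T | max(S, T) = 6] = (2826/437) / (143/437) = 2826/143.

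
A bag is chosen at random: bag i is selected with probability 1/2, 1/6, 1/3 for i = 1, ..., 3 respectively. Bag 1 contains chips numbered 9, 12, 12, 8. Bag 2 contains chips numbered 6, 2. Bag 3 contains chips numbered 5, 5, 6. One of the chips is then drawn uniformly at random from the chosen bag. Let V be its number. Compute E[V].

E[V | bag 1] = (9+12+12+8)/4 = 41/4.
E[V | bag 2] = (6+2)/2 = 4.
E[V | bag 3] = (5+5+6)/3 = 16/3.
By the law of total expectation,
E[V] = (1/2)·(41/4) + (1/6)·(4) + (1/3)·(16/3) = 545/72.

545/72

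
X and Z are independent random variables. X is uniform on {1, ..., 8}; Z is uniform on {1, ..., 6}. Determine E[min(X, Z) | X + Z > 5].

P(X + Z > 5) = 19/24.
Summing min(X,Z)·P(x,y) over outcomes with X + Z > 5 gives 5/2.
E[min(X, Z) | X + Z > 5] = (5/2) / (19/24) = 60/19.

60/19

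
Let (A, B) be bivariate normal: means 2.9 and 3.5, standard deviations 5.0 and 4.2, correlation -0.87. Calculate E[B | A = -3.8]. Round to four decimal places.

8.3964

For a bivariate normal, E[B | A=x] = μ_B + ρ·(σ_B/σ_A)·(x − μ_A).
E[B | A=-3.8] = 3.5 + (-0.87)·(4.2/5.0)·(-3.8 − (2.9)) = 3.5 + (-0.7308)·(-6.7) = 8.3964.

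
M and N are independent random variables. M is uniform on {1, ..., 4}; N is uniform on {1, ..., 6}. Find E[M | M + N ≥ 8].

10/3

Outcomes with M + N ≥ 8: (2,6), (3,5), (3,6), (4,4), (4,5), (4,6), each with probability 1/24.
E[M | M + N ≥ 8] = (2 + 3 + 3 + 4 + 4 + 4) / 6 = 10/3.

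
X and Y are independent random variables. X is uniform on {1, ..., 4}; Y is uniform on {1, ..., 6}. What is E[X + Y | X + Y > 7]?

Outcomes with X + Y > 7: (2,6), (3,5), (3,6), (4,4), (4,5), (4,6), each with probability 1/24.
E[X + Y | X + Y > 7] = (8 + 8 + 9 + 8 + 9 + 10) / 6 = 26/3.

26/3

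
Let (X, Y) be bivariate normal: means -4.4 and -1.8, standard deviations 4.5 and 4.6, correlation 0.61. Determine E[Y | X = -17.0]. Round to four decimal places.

For a bivariate normal, E[Y | X=x] = μ_Y + ρ·(σ_Y/σ_X)·(x − μ_X).
E[Y | X=-17.0] = -1.8 + (0.61)·(4.6/4.5)·(-17.0 − (-4.4)) = -1.8 + (0.623556)·(-12.6) = -9.6568.

-9.6568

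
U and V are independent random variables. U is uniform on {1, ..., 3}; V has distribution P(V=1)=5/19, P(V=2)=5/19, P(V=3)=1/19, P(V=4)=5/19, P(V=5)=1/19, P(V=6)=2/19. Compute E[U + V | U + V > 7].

P(U + V > 7) = 5/57.
Summing (U+V)·P(x,y) over outcomes with U + V > 7 gives 14/19.
E[U + V | U + V > 7] = (14/19) / (5/57) = 42/5.

42/5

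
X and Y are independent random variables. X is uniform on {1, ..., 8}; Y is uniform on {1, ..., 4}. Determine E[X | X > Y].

62/11

P(X > Y) = 11/16.
Summing X·P(x,y) over outcomes with X > Y gives 31/8.
E[X | X > Y] = (31/8) / (11/16) = 62/11.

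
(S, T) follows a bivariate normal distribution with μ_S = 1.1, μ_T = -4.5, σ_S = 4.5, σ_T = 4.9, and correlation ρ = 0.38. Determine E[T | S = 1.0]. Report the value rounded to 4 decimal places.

-4.5414

For a bivariate normal, E[T | S=x] = μ_T + ρ·(σ_T/σ_S)·(x − μ_S).
E[T | S=1.0] = -4.5 + (0.38)·(4.9/4.5)·(1.0 − (1.1)) = -4.5 + (0.41378)·(-0.1) = -4.5414.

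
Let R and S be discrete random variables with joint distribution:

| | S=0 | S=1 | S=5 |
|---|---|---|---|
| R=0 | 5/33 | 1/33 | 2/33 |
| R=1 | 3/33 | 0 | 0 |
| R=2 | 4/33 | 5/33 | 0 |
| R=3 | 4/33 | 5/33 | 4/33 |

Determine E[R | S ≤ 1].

P(S ≤ 1) = 9/11.
Σ R·P over the event = 0·(5/33) + 0·(1/33) + 1·(3/33) + 2·(4/33) + 2·(5/33) + 3·(4/33) + 3·(5/33) = 16/11.
E[R | S ≤ 1] = (16/11) / (9/11) = 16/9.

16/9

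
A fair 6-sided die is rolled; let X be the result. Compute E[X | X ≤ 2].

3/2

Given X ≤ 2, X is equally likely to be any of {1, 2}.
E[X | X ≤ 2] = (1 + 2) / 2 = 3/2.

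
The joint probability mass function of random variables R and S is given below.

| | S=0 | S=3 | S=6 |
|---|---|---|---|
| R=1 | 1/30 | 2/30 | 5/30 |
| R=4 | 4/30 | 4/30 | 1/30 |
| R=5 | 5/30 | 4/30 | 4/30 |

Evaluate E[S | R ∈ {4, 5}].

P(R ∈ {4, 5}) = 11/15.
Summing S·P(R=x,S=y) over the conditioning event gives 9/5.
E[S | R ∈ {4, 5}] = (9/5) / (11/15) = 27/11.

27/11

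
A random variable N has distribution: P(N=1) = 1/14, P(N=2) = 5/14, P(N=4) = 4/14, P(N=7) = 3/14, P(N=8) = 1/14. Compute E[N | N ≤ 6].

P(N ≤ 6) = 5/7.
Σ over the event: 1·1/14 + 2·5/14 + 4·2/7 = 27/14.
E[N | N ≤ 6] = (27/14) / (5/7) = 27/10.

27/10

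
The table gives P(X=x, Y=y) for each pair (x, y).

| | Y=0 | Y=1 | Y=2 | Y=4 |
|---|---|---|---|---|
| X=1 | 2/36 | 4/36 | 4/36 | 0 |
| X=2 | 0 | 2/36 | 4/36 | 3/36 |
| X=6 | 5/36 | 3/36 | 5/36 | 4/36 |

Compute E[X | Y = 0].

32/7

P(Y = 0) = 7/36.
Summing X·P(X=x,Y=y) over the conditioning event gives 8/9.
E[X | Y = 0] = (8/9) / (7/36) = 32/7.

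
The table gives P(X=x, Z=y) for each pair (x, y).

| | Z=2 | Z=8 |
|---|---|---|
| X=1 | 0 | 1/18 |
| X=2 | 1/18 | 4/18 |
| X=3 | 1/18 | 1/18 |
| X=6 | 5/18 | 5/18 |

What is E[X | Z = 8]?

42/11

P(Z = 8) = 11/18.
Σ X·P over the event = 1·(1/18) + 2·(4/18) + 3·(1/18) + 6·(5/18) = 7/3.
E[X | Z = 8] = (7/3) / (11/18) = 42/11.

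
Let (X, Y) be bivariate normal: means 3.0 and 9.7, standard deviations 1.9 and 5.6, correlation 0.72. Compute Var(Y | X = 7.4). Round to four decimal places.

The conditional variance in a bivariate normal is σ_Y²(1 − ρ²), independent of x.
Var(Y | X=7.4) = (5.6)²·(1 − (0.72)²) = 31.36·0.4816 = 15.1030.

15.1030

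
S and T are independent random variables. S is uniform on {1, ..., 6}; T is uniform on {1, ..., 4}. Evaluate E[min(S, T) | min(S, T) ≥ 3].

27/8

Outcomes with min(S, T) ≥ 3: (3,3), (3,4), (4,3), (4,4), (5,3), (5,4), (6,3), (6,4), each with probability 1/24.
E[min(S, T) | min(S, T) ≥ 3] = (3 + 3 + 3 + 4 + 3 + 4 + 3 + 4) / 8 = 27/8.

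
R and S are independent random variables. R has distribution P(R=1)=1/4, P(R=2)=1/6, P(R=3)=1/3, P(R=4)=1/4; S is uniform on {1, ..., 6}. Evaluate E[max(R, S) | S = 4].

4

P(S = 4) = 1/6.
Summing max(R,S)·P(x,y) over outcomes with S = 4 gives 2/3.
E[max(R, S) | S = 4] = (2/3) / (1/6) = 4.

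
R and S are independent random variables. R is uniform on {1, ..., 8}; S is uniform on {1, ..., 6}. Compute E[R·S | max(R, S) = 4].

64/7

Outcomes with max(R, S) = 4: (1,4), (2,4), (3,4), (4,1), (4,2), (4,3), (4,4), each with probability 1/48.
E[R·S | max(R, S) = 4] = (4 + 8 + 12 + 4 + 8 + 12 + 16) / 7 = 64/7.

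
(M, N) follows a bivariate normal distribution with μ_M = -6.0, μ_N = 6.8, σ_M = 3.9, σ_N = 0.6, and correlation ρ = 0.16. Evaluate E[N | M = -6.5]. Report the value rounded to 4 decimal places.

6.7877

For a bivariate normal, E[N | M=x] = μ_N + ρ·(σ_N/σ_M)·(x − μ_M).
E[N | M=-6.5] = 6.8 + (0.16)·(0.6/3.9)·(-6.5 − (-6.0)) = 6.8 + (0.024615)·(-0.5) = 6.7877.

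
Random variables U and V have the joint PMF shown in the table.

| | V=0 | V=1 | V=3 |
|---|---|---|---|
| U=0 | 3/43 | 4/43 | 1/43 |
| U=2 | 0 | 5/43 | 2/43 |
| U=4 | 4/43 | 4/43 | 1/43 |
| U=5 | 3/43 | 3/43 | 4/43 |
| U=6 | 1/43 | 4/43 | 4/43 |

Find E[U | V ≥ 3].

P(V ≥ 3) = 12/43.
Σ U·P over the event = 0·(1/43) + 2·(2/43) + 4·(1/43) + 5·(4/43) + 6·(4/43) = 52/43.
E[U | V ≥ 3] = (52/43) / (12/43) = 13/3.

13/3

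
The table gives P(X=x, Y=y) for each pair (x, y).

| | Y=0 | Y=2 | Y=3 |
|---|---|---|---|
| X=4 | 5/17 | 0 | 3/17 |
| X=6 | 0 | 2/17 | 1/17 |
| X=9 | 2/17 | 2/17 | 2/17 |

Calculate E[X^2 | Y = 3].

P(Y = 3) = 6/17.
Σ X^2·P over the event = 16·(3/17) + 36·(1/17) + 81·(2/17) = 246/17.
E[X^2 | Y = 3] = (246/17) / (6/17) = 41.

41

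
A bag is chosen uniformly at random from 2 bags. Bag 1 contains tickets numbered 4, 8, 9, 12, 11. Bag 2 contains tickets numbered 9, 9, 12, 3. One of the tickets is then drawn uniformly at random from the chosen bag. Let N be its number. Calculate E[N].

E[N | bag 1] = (4+8+9+12+11)/5 = 44/5.
E[N | bag 2] = (9+9+12+3)/4 = 33/4.
E[N] = (1/2)·(44/5) + (1/2)·(33/4) = 341/40.

341/40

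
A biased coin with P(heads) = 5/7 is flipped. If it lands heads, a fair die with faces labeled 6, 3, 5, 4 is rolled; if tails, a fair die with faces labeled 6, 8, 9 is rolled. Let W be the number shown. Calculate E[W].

227/42

E[W | heads] = (6+3+5+4)/4 = 9/2.
E[W | tails] = (6+8+9)/3 = 23/3.
E[W] = (5/7)·(9/2) + (2/7)·(23/3) = 227/42.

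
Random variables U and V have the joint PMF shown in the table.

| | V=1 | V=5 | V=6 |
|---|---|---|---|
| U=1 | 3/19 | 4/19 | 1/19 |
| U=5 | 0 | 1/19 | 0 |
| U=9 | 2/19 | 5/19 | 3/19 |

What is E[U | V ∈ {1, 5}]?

5

P(V ∈ {1, 5}) = 15/19.
Summing U·P(U=x,V=y) over the conditioning event gives 75/19.
E[U | V ∈ {1, 5}] = (75/19) / (15/19) = 5.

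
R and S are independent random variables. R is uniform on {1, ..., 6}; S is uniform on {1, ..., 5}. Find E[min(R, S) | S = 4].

3

Outcomes with S = 4: (1,4), (2,4), (3,4), (4,4), (5,4), (6,4), each with probability 1/30.
E[min(R, S) | S = 4] = (1 + 2 + 3 + 4 + 4 + 4) / 6 = 3.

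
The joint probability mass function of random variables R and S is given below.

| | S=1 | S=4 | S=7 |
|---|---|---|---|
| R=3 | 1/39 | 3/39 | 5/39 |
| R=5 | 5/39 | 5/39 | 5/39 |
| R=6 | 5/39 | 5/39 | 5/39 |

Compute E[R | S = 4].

64/13

P(S = 4) = 1/3.
Σ R·P over the event = 3·(3/39) + 5·(5/39) + 6·(5/39) = 64/39.
E[R | S = 4] = (64/39) / (1/3) = 64/13.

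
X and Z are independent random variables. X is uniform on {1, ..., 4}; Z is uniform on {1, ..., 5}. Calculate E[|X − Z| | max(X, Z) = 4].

12/7

Outcomes with max(X, Z) = 4: (1,4), (2,4), (3,4), (4,1), (4,2), (4,3), (4,4), each with probability 1/20.
E[|X − Z| | max(X, Z) = 4] = (3 + 2 + 1 + 3 + 2 + 1 + 0) / 7 = 12/7.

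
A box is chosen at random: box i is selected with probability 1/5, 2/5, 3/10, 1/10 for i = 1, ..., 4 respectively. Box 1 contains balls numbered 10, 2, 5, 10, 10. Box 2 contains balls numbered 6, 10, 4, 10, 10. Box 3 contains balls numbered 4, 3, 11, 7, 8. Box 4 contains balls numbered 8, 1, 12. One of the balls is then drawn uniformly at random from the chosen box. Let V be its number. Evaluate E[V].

E[V | box 1] = (10+2+5+10+10)/5 = 37/5.
E[V | box 2] = (6+10+4+10+10)/5 = 8.
E[V | box 3] = (4+3+11+7+8)/5 = 33/5.
E[V | box 4] = (8+1+12)/3 = 7.
By the law of total expectation,
E[V] = (1/5)·(37/5) + (2/5)·(8) + (3/10)·(33/5) + (1/10)·(7) = 184/25.

184/25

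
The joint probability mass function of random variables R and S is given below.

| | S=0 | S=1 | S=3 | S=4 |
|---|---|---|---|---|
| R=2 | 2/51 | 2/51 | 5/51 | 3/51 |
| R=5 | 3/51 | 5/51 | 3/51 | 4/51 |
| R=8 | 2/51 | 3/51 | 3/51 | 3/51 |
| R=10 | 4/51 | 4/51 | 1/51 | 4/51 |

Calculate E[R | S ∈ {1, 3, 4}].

121/20

P(S ∈ {1, 3, 4}) = 40/51.
Summing R·P(R=x,S=y) over the conditioning event gives 242/51.
E[R | S ∈ {1, 3, 4}] = (242/51) / (40/51) = 121/20.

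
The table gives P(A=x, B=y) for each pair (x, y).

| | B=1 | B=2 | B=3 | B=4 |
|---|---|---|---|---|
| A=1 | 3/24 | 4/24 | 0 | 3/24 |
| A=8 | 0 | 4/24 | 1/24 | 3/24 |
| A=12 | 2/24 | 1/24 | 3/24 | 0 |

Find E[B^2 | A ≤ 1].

P(A ≤ 1) = 5/12.
Σ B^2·P over the event = 1·(3/24) + 4·(4/24) + 16·(3/24) = 67/24.
E[B^2 | A ≤ 1] = (67/24) / (5/12) = 67/10.

67/10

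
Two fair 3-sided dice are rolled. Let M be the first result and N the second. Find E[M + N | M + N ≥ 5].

16/3

Outcomes with M + N ≥ 5: (2,3), (3,2), (3,3), each with probability 1/9.
E[M + N | M + N ≥ 5] = (5 + 5 + 6) / 3 = 16/3.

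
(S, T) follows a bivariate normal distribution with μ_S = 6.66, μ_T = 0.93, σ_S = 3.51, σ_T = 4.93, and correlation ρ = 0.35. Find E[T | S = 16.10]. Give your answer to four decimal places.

5.5707

E[T | S=x] = μ_T + ρ(σ_T/σ_S)(x − μ_S) for jointly normal variables.
E[T | S=16.10] = 0.93 + (0.35)·(4.93/3.51)·(16.10 − (6.66)) = 0.93 + (0.4916)·(9.44) = 5.5707.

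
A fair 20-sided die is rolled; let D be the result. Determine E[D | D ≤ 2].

3/2

Given D ≤ 2, D is equally likely to be any of {1, 2}.
E[D | D ≤ 2] = (1 + 2) / 2 = 3/2.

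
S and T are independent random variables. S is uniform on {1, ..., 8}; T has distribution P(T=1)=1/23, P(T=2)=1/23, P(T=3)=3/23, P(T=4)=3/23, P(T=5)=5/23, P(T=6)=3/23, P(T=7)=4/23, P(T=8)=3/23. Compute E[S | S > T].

P(S > T) = 65/184.
Summing S·P(x,y) over outcomes with S > T gives 209/92.
E[S | S > T] = (209/92) / (65/184) = 418/65.

418/65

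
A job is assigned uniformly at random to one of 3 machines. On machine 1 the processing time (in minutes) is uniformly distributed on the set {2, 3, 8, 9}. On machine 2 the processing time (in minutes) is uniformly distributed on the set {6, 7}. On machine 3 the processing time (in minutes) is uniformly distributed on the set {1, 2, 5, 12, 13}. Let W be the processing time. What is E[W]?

E[W | machine 1] = (2+3+8+9)/4 = 11/2.
E[W | machine 2] = (6+7)/2 = 13/2.
E[W | machine 3] = (1+2+5+12+13)/5 = 33/5.
By the law of total expectation,
E[W] = (1/3)·(11/2) + (1/3)·(13/2) + (1/3)·(33/5) = 31/5.

31/5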